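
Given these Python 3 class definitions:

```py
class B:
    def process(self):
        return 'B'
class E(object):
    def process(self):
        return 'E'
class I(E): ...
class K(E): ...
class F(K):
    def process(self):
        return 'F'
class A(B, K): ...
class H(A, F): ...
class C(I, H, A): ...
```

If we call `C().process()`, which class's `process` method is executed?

L[C] = C + merge(L[I], L[H], L[A], [I H A])
  take I:  [I E object] + [H A B F K E object] + [A B K E object] + [I H A]
  take H:  [E object] + [H A B F K E object] + [A B K E object] + [H A]
  take A:  [E object] + [A B F K E object] + [A B K E object] + [A]
  take B:  [E object] + [B F K E object] + [B K E object]
  take F:  [E object] + [F K E object] + [K E object]
  take K:  [E object] + [K E object] + [K E object]
  take E:  [E object] + [E object] + [E object]
  take object:  [object] + [object] + [object]
MRO: C I H A B F K E object
process is defined in: B, E, F. First along the MRO is B.

B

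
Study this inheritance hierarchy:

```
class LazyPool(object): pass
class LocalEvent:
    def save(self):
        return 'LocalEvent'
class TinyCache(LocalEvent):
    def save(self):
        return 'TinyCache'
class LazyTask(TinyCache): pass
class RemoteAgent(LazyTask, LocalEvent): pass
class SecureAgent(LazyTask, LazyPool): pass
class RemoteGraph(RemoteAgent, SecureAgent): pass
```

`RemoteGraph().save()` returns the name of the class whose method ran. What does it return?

TinyCache

L[RemoteGraph] = RemoteGraph + merge(L[RemoteAgent], L[SecureAgent], [RemoteAgent SecureAgent])
  take RemoteAgent:  [RemoteAgent LazyTask TinyCache LocalEvent object] + [SecureAgent LazyTask TinyCache LocalEvent LazyPool object] + [RemoteAgent SecureAgent]
  take SecureAgent:  [LazyTask TinyCache LocalEvent object] + [SecureAgent LazyTask TinyCache LocalEvent LazyPool object] + [SecureAgent]
  take LazyTask:  [LazyTask TinyCache LocalEvent object] + [LazyTask TinyCache LocalEvent LazyPool object]
  take TinyCache:  [TinyCache LocalEvent object] + [TinyCache LocalEvent LazyPool object]
  take LocalEvent:  [LocalEvent object] + [LocalEvent LazyPool object]
  take LazyPool:  [object] + [LazyPool object]
  take object:  [object] + [object]
MRO: RemoteGraph RemoteAgent SecureAgent LazyTask TinyCache LocalEvent LazyPool object
save is defined in: LocalEvent, TinyCache. First along the MRO is TinyCache.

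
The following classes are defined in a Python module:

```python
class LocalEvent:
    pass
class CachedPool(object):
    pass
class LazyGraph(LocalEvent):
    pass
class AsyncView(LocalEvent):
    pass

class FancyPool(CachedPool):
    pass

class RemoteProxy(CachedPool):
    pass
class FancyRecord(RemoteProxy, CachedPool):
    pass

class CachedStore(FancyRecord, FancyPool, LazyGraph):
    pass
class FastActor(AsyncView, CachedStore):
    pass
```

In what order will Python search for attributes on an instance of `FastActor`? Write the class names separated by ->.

L[FastActor] = FastActor + merge(L[AsyncView], L[CachedStore], [AsyncView CachedStore])
  take AsyncView:  [AsyncView LocalEvent object] + [CachedStore FancyRecord RemoteProxy FancyPool CachedPool LazyGraph LocalEvent object] + [AsyncView CachedStore]
  take CachedStore:  [LocalEvent object] + [CachedStore FancyRecord RemoteProxy FancyPool CachedPool LazyGraph LocalEvent object] + [CachedStore]
  take FancyRecord:  [LocalEvent object] + [FancyRecord RemoteProxy FancyPool CachedPool LazyGraph LocalEvent object]
  take RemoteProxy:  [LocalEvent object] + [RemoteProxy FancyPool CachedPool LazyGraph LocalEvent object]
  take FancyPool:  [LocalEvent object] + [FancyPool CachedPool LazyGraph LocalEvent object]
  take CachedPool:  [LocalEvent object] + [CachedPool LazyGraph LocalEvent object]
  take LazyGraph:  [LocalEvent object] + [LazyGraph LocalEvent object]
  take LocalEvent:  [LocalEvent object] + [LocalEvent object]
  take object:  [object] + [object]

FastActor -> AsyncView -> CachedStore -> FancyRecord -> RemoteProxy -> FancyPool -> CachedPool -> LazyGraph -> LocalEvent -> object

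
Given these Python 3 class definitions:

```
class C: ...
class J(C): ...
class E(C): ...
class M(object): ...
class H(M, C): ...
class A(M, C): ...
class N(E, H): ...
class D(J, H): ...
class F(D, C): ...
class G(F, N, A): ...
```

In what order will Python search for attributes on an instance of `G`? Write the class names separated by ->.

G -> F -> D -> J -> N -> E -> H -> A -> M -> C -> object

L[G] = G + merge(L[F], L[N], L[A], [F N A])
  take F:  [F D J H M C object] + [N E H M C object] + [A M C object] + [F N A]
  take D:  [D J H M C object] + [N E H M C object] + [A M C object] + [N A]
  take J:  [J H M C object] + [N E H M C object] + [A M C object] + [N A]
  take N:  [H M C object] + [N E H M C object] + [A M C object] + [N A]
  take E:  [H M C object] + [E H M C object] + [A M C object] + [A]
  take H:  [H M C object] + [H M C object] + [A M C object] + [A]
  take A:  [M C object] + [M C object] + [A M C object] + [A]
  take M:  [M C object] + [M C object] + [M C object]
  take C:  [C object] + [C object] + [C object]
  take object:  [object] + [object] + [object]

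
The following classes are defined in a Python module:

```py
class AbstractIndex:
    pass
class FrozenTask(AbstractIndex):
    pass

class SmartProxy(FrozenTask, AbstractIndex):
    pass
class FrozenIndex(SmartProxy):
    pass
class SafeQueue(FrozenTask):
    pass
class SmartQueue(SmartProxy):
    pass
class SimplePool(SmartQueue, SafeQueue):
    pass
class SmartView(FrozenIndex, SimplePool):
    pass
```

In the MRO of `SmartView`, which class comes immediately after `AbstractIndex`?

object

L[SmartView] = SmartView + merge(L[FrozenIndex], L[SimplePool], [FrozenIndex SimplePool])
  take FrozenIndex:  [FrozenIndex SmartProxy FrozenTask AbstractIndex object] + [SimplePool SmartQueue SmartProxy SafeQueue FrozenTask AbstractIndex object] + [FrozenIndex SimplePool]
  take SimplePool:  [SmartProxy FrozenTask AbstractIndex object] + [SimplePool SmartQueue SmartProxy SafeQueue FrozenTask AbstractIndex object] + [SimplePool]
  take SmartQueue:  [SmartProxy FrozenTask AbstractIndex object] + [SmartQueue SmartProxy SafeQueue FrozenTask AbstractIndex object]
  take SmartProxy:  [SmartProxy FrozenTask AbstractIndex object] + [SmartProxy SafeQueue FrozenTask AbstractIndex object]
  take SafeQueue:  [FrozenTask AbstractIndex object] + [SafeQueue FrozenTask AbstractIndex object]
  take FrozenTask:  [FrozenTask AbstractIndex object] + [FrozenTask AbstractIndex object]
  take AbstractIndex:  [AbstractIndex object] + [AbstractIndex object]
  take object:  [object] + [object]
MRO: SmartView FrozenIndex SimplePool SmartQueue SmartProxy SafeQueue FrozenTask AbstractIndex object
AbstractIndex is at position 7; next is object.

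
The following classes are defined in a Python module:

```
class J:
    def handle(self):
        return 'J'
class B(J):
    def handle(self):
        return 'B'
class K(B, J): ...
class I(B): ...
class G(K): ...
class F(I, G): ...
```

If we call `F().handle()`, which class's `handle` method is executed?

B

L[F] = F + merge(L[I], L[G], [I G])
  take I:  [I B J object] + [G K B J object] + [I G]
  take G:  [B J object] + [G K B J object] + [G]
  take K:  [B J object] + [K B J object]
  take B:  [B J object] + [B J object]
  take J:  [J object] + [J object]
  take object:  [object] + [object]
MRO: F I G K B J object
handle is defined in: B, J. First along the MRO is B.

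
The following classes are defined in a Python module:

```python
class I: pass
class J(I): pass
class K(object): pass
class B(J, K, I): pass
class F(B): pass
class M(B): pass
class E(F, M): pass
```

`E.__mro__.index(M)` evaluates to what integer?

2

L[E] = E + merge(L[F], L[M], [F M])
  take F:  [F B J K I object] + [M B J K I object] + [F M]
  take M:  [B J K I object] + [M B J K I object] + [M]
  take B:  [B J K I object] + [B J K I object]
  take J:  [J K I object] + [J K I object]
  take K:  [K I object] + [K I object]
  take I:  [I object] + [I object]
  take object:  [object] + [object]
MRO: E F M B J K I object
M sits at index 2.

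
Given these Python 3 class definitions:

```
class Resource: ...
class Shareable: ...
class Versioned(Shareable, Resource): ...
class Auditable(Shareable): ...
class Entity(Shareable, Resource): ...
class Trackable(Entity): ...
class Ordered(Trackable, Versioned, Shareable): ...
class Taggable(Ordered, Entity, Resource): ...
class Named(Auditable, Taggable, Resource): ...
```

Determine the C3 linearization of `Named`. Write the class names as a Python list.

[Named, Auditable, Taggable, Ordered, Trackable, Entity, Versioned, Shareable, Resource, object]

L[Named] = Named + merge(L[Auditable], L[Taggable], L[Resource], [Auditable Taggable Resource])
  take Auditable:  [Auditable Shareable object] + [Taggable Ordered Trackable Entity Versioned Shareable Resource object] + [Resource object] + [Auditable Taggable Resource]
  take Taggable:  [Shareable object] + [Taggable Ordered Trackable Entity Versioned Shareable Resource object] + [Resource object] + [Taggable Resource]
  take Ordered:  [Shareable object] + [Ordered Trackable Entity Versioned Shareable Resource object] + [Resource object] + [Resource]
  take Trackable:  [Shareable object] + [Trackable Entity Versioned Shareable Resource object] + [Resource object] + [Resource]
  take Entity:  [Shareable object] + [Entity Versioned Shareable Resource object] + [Resource object] + [Resource]
  take Versioned:  [Shareable object] + [Versioned Shareable Resource object] + [Resource object] + [Resource]
  take Shareable:  [Shareable object] + [Shareable Resource object] + [Resource object] + [Resource]
  take Resource:  [object] + [Resource object] + [Resource object] + [Resource]
  take object:  [object] + [object] + [object]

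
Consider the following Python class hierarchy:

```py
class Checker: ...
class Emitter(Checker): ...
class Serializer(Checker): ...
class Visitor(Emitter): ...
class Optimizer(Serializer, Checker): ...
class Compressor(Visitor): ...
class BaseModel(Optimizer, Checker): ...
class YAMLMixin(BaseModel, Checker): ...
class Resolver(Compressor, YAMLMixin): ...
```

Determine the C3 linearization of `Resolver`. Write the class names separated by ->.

Resolver -> Compressor -> Visitor -> Emitter -> YAMLMixin -> BaseModel -> Optimizer -> Serializer -> Checker -> object

L[Resolver] = Resolver + merge(L[Compressor], L[YAMLMixin], [Compressor YAMLMixin])
  take Compressor:  [Compressor Visitor Emitter Checker object] + [YAMLMixin BaseModel Optimizer Serializer Checker object] + [Compressor YAMLMixin]
  take Visitor:  [Visitor Emitter Checker object] + [YAMLMixin BaseModel Optimizer Serializer Checker object] + [YAMLMixin]
  take Emitter:  [Emitter Checker object] + [YAMLMixin BaseModel Optimizer Serializer Checker object] + [YAMLMixin]
  take YAMLMixin:  [Checker object] + [YAMLMixin BaseModel Optimizer Serializer Checker object] + [YAMLMixin]
  take BaseModel:  [Checker object] + [BaseModel Optimizer Serializer Checker object]
  take Optimizer:  [Checker object] + [Optimizer Serializer Checker object]
  take Serializer:  [Checker object] + [Serializer Checker object]
  take Checker:  [Checker object] + [Checker object]
  take object:  [object] + [object]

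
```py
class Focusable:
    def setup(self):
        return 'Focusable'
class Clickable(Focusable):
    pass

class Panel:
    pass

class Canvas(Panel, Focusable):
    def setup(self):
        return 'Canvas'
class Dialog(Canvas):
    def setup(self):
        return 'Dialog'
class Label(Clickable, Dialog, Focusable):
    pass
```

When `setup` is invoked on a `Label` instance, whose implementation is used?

Dialog

L[Label] = Label + merge(L[Clickable], L[Dialog], L[Focusable], [Clickable Dialog Focusable])
  take Clickable:  [Clickable Focusable object] + [Dialog Canvas Panel Focusable object] + [Focusable object] + [Clickable Dialog Focusable]
  take Dialog:  [Focusable object] + [Dialog Canvas Panel Focusable object] + [Focusable object] + [Dialog Focusable]
  take Canvas:  [Focusable object] + [Canvas Panel Focusable object] + [Focusable object] + [Focusable]
  take Panel:  [Focusable object] + [Panel Focusable object] + [Focusable object] + [Focusable]
  take Focusable:  [Focusable object] + [Focusable object] + [Focusable object] + [Focusable]
  take object:  [object] + [object] + [object]
MRO: Label Clickable Dialog Canvas Panel Focusable object
setup is defined in: Canvas, Dialog, Focusable. First along the MRO is Dialog.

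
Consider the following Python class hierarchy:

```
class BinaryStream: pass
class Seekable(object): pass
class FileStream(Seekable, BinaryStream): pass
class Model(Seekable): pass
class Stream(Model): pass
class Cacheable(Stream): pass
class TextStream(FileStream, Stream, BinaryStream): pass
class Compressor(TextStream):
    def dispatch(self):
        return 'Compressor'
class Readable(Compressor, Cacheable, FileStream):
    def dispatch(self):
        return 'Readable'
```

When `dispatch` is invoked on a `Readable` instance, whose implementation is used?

Readable

L[Readable] = Readable + merge(L[Compressor], L[Cacheable], L[FileStream], [Compressor Cacheable FileStream])
  take Compressor:  [Compressor TextStream FileStream Stream Model Seekable BinaryStream object] + [Cacheable Stream Model Seekable object] + [FileStream Seekable BinaryStream object] + [Compressor Cacheable FileStream]
  take TextStream:  [TextStream FileStream Stream Model Seekable BinaryStream object] + [Cacheable Stream Model Seekable object] + [FileStream Seekable BinaryStream object] + [Cacheable FileStream]
  take Cacheable:  [FileStream Stream Model Seekable BinaryStream object] + [Cacheable Stream Model Seekable object] + [FileStream Seekable BinaryStream object] + [Cacheable FileStream]
  take FileStream:  [FileStream Stream Model Seekable BinaryStream object] + [Stream Model Seekable object] + [FileStream Seekable BinaryStream object] + [FileStream]
  take Stream:  [Stream Model Seekable BinaryStream object] + [Stream Model Seekable object] + [Seekable BinaryStream object]
  take Model:  [Model Seekable BinaryStream object] + [Model Seekable object] + [Seekable BinaryStream object]
  take Seekable:  [Seekable BinaryStream object] + [Seekable object] + [Seekable BinaryStream object]
  take BinaryStream:  [BinaryStream object] + [object] + [BinaryStream object]
  take object:  [object] + [object] + [object]
MRO: Readable Compressor TextStream Cacheable FileStream Stream Model Seekable BinaryStream object
dispatch is defined in: Compressor, Readable. First along the MRO is Readable.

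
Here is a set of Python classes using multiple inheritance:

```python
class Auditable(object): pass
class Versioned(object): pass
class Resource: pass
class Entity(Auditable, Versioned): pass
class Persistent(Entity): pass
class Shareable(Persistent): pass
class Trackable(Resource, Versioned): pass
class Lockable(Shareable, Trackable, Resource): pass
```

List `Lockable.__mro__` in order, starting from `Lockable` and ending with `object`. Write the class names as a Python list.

[Lockable, Shareable, Persistent, Entity, Auditable, Trackable, Resource, Versioned, object]

L[Lockable] = Lockable + merge(L[Shareable], L[Trackable], L[Resource], [Shareable Trackable Resource])
  take Shareable:  [Shareable Persistent Entity Auditable Versioned object] + [Trackable Resource Versioned object] + [Resource object] + [Shareable Trackable Resource]
  take Persistent:  [Persistent Entity Auditable Versioned object] + [Trackable Resource Versioned object] + [Resource object] + [Trackable Resource]
  take Entity:  [Entity Auditable Versioned object] + [Trackable Resource Versioned object] + [Resource object] + [Trackable Resource]
  take Auditable:  [Auditable Versioned object] + [Trackable Resource Versioned object] + [Resource object] + [Trackable Resource]
  take Trackable:  [Versioned object] + [Trackable Resource Versioned object] + [Resource object] + [Trackable Resource]
  take Resource:  [Versioned object] + [Resource Versioned object] + [Resource object] + [Resource]
  take Versioned:  [Versioned object] + [Versioned object] + [object]
  take object:  [object] + [object] + [object]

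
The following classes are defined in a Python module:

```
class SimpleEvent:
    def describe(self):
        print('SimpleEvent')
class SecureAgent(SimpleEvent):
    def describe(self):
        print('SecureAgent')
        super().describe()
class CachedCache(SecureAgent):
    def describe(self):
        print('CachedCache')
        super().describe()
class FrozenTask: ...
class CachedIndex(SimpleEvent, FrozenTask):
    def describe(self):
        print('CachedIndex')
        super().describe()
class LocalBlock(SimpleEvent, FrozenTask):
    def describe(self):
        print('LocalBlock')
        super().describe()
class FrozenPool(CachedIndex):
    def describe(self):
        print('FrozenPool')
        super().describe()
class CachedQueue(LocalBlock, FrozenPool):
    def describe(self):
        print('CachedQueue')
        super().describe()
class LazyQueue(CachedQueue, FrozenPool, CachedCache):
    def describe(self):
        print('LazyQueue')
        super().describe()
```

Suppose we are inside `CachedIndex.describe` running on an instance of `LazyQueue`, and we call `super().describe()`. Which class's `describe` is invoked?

CachedCache

L[LazyQueue] = LazyQueue + merge(L[CachedQueue], L[FrozenPool], L[CachedCache], [CachedQueue FrozenPool CachedCache])
  take CachedQueue:  [CachedQueue LocalBlock FrozenPool CachedIndex SimpleEvent FrozenTask object] + [FrozenPool CachedIndex SimpleEvent FrozenTask object] + [CachedCache SecureAgent SimpleEvent object] + [CachedQueue FrozenPool CachedCache]
  take LocalBlock:  [LocalBlock FrozenPool CachedIndex SimpleEvent FrozenTask object] + [FrozenPool CachedIndex SimpleEvent FrozenTask object] + [CachedCache SecureAgent SimpleEvent object] + [FrozenPool CachedCache]
  take FrozenPool:  [FrozenPool CachedIndex SimpleEvent FrozenTask object] + [FrozenPool CachedIndex SimpleEvent FrozenTask object] + [CachedCache SecureAgent SimpleEvent object] + [FrozenPool CachedCache]
  take CachedIndex:  [CachedIndex SimpleEvent FrozenTask object] + [CachedIndex SimpleEvent FrozenTask object] + [CachedCache SecureAgent SimpleEvent object] + [CachedCache]
  take CachedCache:  [SimpleEvent FrozenTask object] + [SimpleEvent FrozenTask object] + [CachedCache SecureAgent SimpleEvent object] + [CachedCache]
  take SecureAgent:  [SimpleEvent FrozenTask object] + [SimpleEvent FrozenTask object] + [SecureAgent SimpleEvent object]
  take SimpleEvent:  [SimpleEvent FrozenTask object] + [SimpleEvent FrozenTask object] + [SimpleEvent object]
  take FrozenTask:  [FrozenTask object] + [FrozenTask object] + [object]
  take object:  [object] + [object] + [object]
MRO: LazyQueue CachedQueue LocalBlock FrozenPool CachedIndex CachedCache SecureAgent SimpleEvent FrozenTask object
super() in CachedIndex.describe on a LazyQueue instance goes to the class after CachedIndex in LazyQueue's MRO: CachedCache.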